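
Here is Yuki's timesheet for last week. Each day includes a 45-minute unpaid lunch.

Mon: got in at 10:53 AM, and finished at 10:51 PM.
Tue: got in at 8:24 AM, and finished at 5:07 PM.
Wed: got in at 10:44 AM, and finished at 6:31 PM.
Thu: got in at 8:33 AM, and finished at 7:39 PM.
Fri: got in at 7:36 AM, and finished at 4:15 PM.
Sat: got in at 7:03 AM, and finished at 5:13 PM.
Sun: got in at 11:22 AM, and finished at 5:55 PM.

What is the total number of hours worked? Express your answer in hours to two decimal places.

59.68 hours

Mon: 10:53 AM–10:51 PM = 11 h 58 min; less 45 min break → 11 h 13 min
Tue: 8:24 AM–5:07 PM = 8 h 43 min; less 45 min break → 7 h 58 min
Wed: 10:44 AM–6:31 PM = 7 h 47 min; less 45 min break → 7 h 2 min
Thu: 8:33 AM–7:39 PM = 11 h 6 min; less 45 min break → 10 h 21 min
Fri: 7:36 AM–4:15 PM = 8 h 39 min; less 45 min break → 7 h 54 min
Sat: 7:03 AM–5:13 PM = 10 h 10 min; less 45 min break → 9 h 25 min
Sun: 11:22 AM–5:55 PM = 6 h 33 min; less 45 min break → 5 h 48 min
Total: 11 h 13 min + 7 h 58 min + 7 h 2 min + 10 h 21 min + 7 h 54 min + 9 h 25 min + 5 h 48 min = 59 h 41 min.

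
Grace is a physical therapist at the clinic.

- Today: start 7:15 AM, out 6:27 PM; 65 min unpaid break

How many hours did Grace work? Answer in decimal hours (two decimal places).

10.12 hours

Today: 7:15 AM–6:27 PM = 11 h 12 min; less 65 min break → 10 h 7 min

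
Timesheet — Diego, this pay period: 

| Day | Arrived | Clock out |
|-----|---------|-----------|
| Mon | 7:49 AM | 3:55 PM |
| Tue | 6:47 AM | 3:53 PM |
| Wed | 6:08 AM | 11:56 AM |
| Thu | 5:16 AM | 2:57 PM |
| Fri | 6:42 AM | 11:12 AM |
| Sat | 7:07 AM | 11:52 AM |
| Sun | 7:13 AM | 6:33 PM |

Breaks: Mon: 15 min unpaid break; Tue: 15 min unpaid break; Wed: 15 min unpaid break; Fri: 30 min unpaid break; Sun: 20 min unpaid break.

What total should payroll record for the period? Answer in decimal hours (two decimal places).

Mon: 7:49 AM–3:55 PM = 8 h 6 min; less 15 min break → 7 h 51 min
Tue: 6:47 AM–3:53 PM = 9 h 6 min; less 15 min break → 8 h 51 min
Wed: 6:08 AM–11:56 AM = 5 h 48 min; less 15 min break → 5 h 33 min
Thu: 5:16 AM–2:57 PM = 9 h 41 min
Fri: 6:42 AM–11:12 AM = 4 h 30 min; less 30 min break → 4 h 0 min
Sat: 7:07 AM–11:52 AM = 4 h 45 min
Sun: 7:13 AM–6:33 PM = 11 h 20 min; less 20 min break → 11 h 0 min
Total: 7 h 51 min + 8 h 51 min + 5 h 33 min + 9 h 41 min + 4 h 0 min + 4 h 45 min + 11 h 0 min = 51 h 41 min.

51.68 hours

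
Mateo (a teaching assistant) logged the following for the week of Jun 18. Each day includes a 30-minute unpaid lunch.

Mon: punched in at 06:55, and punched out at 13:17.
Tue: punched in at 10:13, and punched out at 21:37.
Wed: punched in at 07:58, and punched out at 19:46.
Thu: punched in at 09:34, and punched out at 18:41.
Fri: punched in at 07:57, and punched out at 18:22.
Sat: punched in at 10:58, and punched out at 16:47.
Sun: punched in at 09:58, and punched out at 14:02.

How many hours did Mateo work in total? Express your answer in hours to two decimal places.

Mon: 06:55–13:17 = 6 h 22 min; less 30 min break → 5 h 52 min
Tue: 10:13–21:37 = 11 h 24 min; less 30 min break → 10 h 54 min
Wed: 07:58–19:46 = 11 h 48 min; less 30 min break → 11 h 18 min
Thu: 09:34–18:41 = 9 h 7 min; less 30 min break → 8 h 37 min
Fri: 07:57–18:22 = 10 h 25 min; less 30 min break → 9 h 55 min
Sat: 10:58–16:47 = 5 h 49 min; less 30 min break → 5 h 19 min
Sun: 09:58–14:02 = 4 h 4 min; less 30 min break → 3 h 34 min
Total: 5 h 52 min + 10 h 54 min + 11 h 18 min + 8 h 37 min + 9 h 55 min + 5 h 19 min + 3 h 34 min = 55 h 29 min.

55.48 hours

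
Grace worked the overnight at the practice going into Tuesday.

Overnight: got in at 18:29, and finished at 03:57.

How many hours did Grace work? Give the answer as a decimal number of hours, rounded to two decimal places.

Overnight: 18:29 → midnight = 5 h 31 min; midnight → 03:57 = 3 h 57 min; span 9 h 28 min

9.47 hours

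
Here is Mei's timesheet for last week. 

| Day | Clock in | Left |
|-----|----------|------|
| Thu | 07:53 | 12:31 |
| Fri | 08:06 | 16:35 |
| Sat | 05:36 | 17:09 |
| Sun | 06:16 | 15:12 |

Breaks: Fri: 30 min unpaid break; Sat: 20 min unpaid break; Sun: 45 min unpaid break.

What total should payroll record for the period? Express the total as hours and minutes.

32 h 1 min

Thu: 07:53–12:31 = 4 h 38 min
Fri: 08:06–16:35 = 8 h 29 min; less 30 min break → 7 h 59 min
Sat: 05:36–17:09 = 11 h 33 min; less 20 min break → 11 h 13 min
Sun: 06:16–15:12 = 8 h 56 min; less 45 min break → 8 h 11 min
Total: 4 h 38 min + 7 h 59 min + 11 h 13 min + 8 h 11 min = 32 h 1 min.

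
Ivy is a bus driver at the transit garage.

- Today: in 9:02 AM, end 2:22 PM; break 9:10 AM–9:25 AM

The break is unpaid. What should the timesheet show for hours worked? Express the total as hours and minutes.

5 h 5 min

Today: 9:02 AM–2:22 PM = 5 h 20 min; less 15 min break → 5 h 5 min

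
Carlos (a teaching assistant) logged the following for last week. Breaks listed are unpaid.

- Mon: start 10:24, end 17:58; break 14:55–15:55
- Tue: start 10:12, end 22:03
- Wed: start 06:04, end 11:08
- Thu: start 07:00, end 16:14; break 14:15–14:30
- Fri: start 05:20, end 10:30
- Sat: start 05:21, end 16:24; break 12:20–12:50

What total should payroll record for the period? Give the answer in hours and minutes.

Mon: 10:24–17:58 = 7 h 34 min; less 60 min break → 6 h 34 min
Tue: 10:12–22:03 = 11 h 51 min
Wed: 06:04–11:08 = 5 h 4 min
Thu: 07:00–16:14 = 9 h 14 min; less 15 min break → 8 h 59 min
Fri: 05:20–10:30 = 5 h 10 min
Sat: 05:21–16:24 = 11 h 3 min; less 30 min break → 10 h 33 min
Total: 6 h 34 min + 11 h 51 min + 5 h 4 min + 8 h 59 min + 5 h 10 min + 10 h 33 min = 48 h 11 min.

48 h 11 min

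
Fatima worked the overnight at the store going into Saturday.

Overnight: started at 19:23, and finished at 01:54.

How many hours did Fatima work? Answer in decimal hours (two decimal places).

Overnight: 19:23 → midnight = 4 h 37 min; midnight → 01:54 = 1 h 54 min; span 6 h 31 min

6.52 hours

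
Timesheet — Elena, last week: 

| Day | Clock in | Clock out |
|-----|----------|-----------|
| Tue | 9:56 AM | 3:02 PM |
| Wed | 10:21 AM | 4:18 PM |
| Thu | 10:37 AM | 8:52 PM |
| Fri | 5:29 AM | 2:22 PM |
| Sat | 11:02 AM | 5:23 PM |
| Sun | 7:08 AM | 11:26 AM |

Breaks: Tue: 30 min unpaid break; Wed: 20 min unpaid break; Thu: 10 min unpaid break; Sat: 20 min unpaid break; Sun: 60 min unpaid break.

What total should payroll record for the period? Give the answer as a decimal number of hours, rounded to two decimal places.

Tue: 9:56 AM–3:02 PM = 5 h 6 min; less 30 min break → 4 h 36 min
Wed: 10:21 AM–4:18 PM = 5 h 57 min; less 20 min break → 5 h 37 min
Thu: 10:37 AM–8:52 PM = 10 h 15 min; less 10 min break → 10 h 5 min
Fri: 5:29 AM–2:22 PM = 8 h 53 min
Sat: 11:02 AM–5:23 PM = 6 h 21 min; less 20 min break → 6 h 1 min
Sun: 7:08 AM–11:26 AM = 4 h 18 min; less 60 min break → 3 h 18 min
Total: 4 h 36 min + 5 h 37 min + 10 h 5 min + 8 h 53 min + 6 h 1 min + 3 h 18 min = 38 h 30 min.

38.50 hours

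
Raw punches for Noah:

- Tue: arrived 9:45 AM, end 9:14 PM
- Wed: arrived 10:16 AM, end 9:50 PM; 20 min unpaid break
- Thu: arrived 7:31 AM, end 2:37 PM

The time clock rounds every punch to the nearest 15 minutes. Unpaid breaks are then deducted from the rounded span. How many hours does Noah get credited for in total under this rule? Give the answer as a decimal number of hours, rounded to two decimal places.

Tue: in 9:45 AM→9:45 AM, out 9:14 PM→9:15 PM; 11 h 30 min
Wed: in 10:16 AM→10:15 AM, out 9:50 PM→9:45 PM; 11 h 30 min − 20 min = 11 h 10 min
Thu: in 7:31 AM→7:30 AM, out 2:37 PM→2:30 PM; 7 h 0 min
Total credited: 29 h 40 min.

29.67 hours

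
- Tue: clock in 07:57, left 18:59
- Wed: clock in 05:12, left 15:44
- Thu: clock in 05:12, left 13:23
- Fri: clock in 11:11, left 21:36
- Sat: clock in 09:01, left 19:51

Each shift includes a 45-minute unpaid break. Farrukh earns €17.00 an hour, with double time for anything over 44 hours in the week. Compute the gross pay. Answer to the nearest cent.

€858.50

Tue: 07:57–18:59 = 11 h 2 min; less 45 min break → 10 h 17 min
Wed: 05:12–15:44 = 10 h 32 min; less 45 min break → 9 h 47 min
Thu: 05:12–13:23 = 8 h 11 min; less 45 min break → 7 h 26 min
Fri: 11:11–21:36 = 10 h 25 min; less 45 min break → 9 h 40 min
Sat: 09:01–19:51 = 10 h 50 min; less 45 min break → 10 h 5 min
Total worked: 47 h 15 min = 2835 min.
Regular 44 h 0 min = 2640 min at €17.00/h; overtime 3 h 15 min = 195 min at €34.00/h.
Pay = (2640 × €17.00 + 195 × €34.00) ÷ 60 = €858.50.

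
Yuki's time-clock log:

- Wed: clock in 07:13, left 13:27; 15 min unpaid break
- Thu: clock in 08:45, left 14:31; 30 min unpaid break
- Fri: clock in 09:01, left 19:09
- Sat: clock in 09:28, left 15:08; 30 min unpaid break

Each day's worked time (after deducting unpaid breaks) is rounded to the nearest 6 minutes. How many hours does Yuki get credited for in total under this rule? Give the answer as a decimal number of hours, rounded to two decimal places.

Wed: 07:13–13:27 = 6 h 14 min − 15 min = 5 h 59 min → rounds to 6 h 0 min
Thu: 08:45–14:31 = 5 h 46 min − 30 min = 5 h 16 min → rounds to 5 h 18 min
Fri: 09:01–19:09 = 10 h 8 min → rounds to 10 h 6 min
Sat: 09:28–15:08 = 5 h 40 min − 30 min = 5 h 10 min → rounds to 5 h 12 min
Total credited: 26 h 36 min.

26.60 hours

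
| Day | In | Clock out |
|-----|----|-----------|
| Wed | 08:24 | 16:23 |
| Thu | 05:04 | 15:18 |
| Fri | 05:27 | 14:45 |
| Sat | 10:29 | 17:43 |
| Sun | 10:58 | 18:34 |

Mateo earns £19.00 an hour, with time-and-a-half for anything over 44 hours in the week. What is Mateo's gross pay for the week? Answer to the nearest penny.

Wed: 08:24–16:23 = 7 h 59 min
Thu: 05:04–15:18 = 10 h 14 min
Fri: 05:27–14:45 = 9 h 18 min
Sat: 10:29–17:43 = 7 h 14 min
Sun: 10:58–18:34 = 7 h 36 min
Total worked: 42 h 21 min = 2541 min.
Regular 42 h 21 min = 2541 min at £19.00/h; overtime 0 h 0 min = 0 min at £28.50/h.
Pay = (2541 × £19.00 + 0 × £28.50) ÷ 60 = £804.65.

£804.65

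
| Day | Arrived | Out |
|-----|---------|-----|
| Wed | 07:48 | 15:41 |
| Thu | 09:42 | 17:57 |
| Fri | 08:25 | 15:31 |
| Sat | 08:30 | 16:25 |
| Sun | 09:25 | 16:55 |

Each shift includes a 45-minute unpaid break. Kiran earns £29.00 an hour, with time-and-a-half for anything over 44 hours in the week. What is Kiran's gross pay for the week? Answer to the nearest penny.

£1012.10

Wed: 07:48–15:41 = 7 h 53 min; less 45 min break → 7 h 8 min
Thu: 09:42–17:57 = 8 h 15 min; less 45 min break → 7 h 30 min
Fri: 08:25–15:31 = 7 h 6 min; less 45 min break → 6 h 21 min
Sat: 08:30–16:25 = 7 h 55 min; less 45 min break → 7 h 10 min
Sun: 09:25–16:55 = 7 h 30 min; less 45 min break → 6 h 45 min
Total worked: 34 h 54 min = 2094 min.
Regular 34 h 54 min = 2094 min at £29.00/h; overtime 0 h 0 min = 0 min at £43.50/h.
Pay = (2094 × £29.00 + 0 × £43.50) ÷ 60 = £1012.10.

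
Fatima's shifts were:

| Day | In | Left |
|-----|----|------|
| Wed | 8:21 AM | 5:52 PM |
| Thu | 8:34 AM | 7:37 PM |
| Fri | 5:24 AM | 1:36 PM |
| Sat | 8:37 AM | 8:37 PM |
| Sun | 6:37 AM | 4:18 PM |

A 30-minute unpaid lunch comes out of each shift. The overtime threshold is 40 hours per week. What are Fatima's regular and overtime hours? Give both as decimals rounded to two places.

Regular 40.00 hours, overtime 7.95 hours

Wed: 8:21 AM–5:52 PM = 9 h 31 min; less 30 min break → 9 h 1 min
Thu: 8:34 AM–7:37 PM = 11 h 3 min; less 30 min break → 10 h 33 min
Fri: 5:24 AM–1:36 PM = 8 h 12 min; less 30 min break → 7 h 42 min
Sat: 8:37 AM–8:37 PM = 12 h 0 min; less 30 min break → 11 h 30 min
Sun: 6:37 AM–4:18 PM = 9 h 41 min; less 30 min break → 9 h 11 min
Total worked: 47 h 57 min = 47.95 h.
Threshold 40 h → overtime 7 h 57 min, regular 40 h 0 min.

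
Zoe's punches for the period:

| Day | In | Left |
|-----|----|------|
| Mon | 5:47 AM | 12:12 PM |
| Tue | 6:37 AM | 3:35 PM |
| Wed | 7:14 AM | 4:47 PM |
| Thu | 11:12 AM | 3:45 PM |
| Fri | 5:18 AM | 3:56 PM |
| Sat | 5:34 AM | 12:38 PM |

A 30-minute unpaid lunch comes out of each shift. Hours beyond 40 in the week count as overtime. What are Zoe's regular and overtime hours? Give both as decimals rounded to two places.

Mon: 5:47 AM–12:12 PM = 6 h 25 min; less 30 min break → 5 h 55 min
Tue: 6:37 AM–3:35 PM = 8 h 58 min; less 30 min break → 8 h 28 min
Wed: 7:14 AM–4:47 PM = 9 h 33 min; less 30 min break → 9 h 3 min
Thu: 11:12 AM–3:45 PM = 4 h 33 min; less 30 min break → 4 h 3 min
Fri: 5:18 AM–3:56 PM = 10 h 38 min; less 30 min break → 10 h 8 min
Sat: 5:34 AM–12:38 PM = 7 h 4 min; less 30 min break → 6 h 34 min
Total worked: 44 h 11 min = 44.18 h.
Threshold 40 h → overtime 4 h 11 min, regular 40 h 0 min.

Regular 40.00 hours, overtime 4.18 hours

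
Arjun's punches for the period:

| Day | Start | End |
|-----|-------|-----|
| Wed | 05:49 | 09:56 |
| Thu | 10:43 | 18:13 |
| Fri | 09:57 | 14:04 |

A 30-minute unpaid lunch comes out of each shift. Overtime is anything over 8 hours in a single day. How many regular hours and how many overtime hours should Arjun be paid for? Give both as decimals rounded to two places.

Regular 14.23 hours, overtime 0.00 hours

Wed: 05:49–09:56 = 4 h 7 min; less 30 min break → 3 h 37 min
Thu: 10:43–18:13 = 7 h 30 min; less 30 min break → 7 h 0 min
Fri: 09:57–14:04 = 4 h 7 min; less 30 min break → 3 h 37 min
Wed reg 3 h 37 min / OT 0 h 0 min; Thu reg 7 h 0 min / OT 0 h 0 min; Fri reg 3 h 37 min / OT 0 h 0 min.
Totals: regular 14 h 14 min, overtime 0 h 0 min.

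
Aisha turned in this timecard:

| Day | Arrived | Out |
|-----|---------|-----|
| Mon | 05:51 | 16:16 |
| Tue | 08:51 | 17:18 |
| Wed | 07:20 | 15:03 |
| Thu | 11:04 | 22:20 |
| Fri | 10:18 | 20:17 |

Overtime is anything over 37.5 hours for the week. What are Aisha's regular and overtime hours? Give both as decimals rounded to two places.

Mon: 05:51–16:16 = 10 h 25 min
Tue: 08:51–17:18 = 8 h 27 min
Wed: 07:20–15:03 = 7 h 43 min
Thu: 11:04–22:20 = 11 h 16 min
Fri: 10:18–20:17 = 9 h 59 min
Total worked: 47 h 50 min = 47.83 h.
Threshold 37.5 h → overtime 10 h 20 min, regular 37 h 30 min.

Regular 37.50 hours, overtime 10.33 hours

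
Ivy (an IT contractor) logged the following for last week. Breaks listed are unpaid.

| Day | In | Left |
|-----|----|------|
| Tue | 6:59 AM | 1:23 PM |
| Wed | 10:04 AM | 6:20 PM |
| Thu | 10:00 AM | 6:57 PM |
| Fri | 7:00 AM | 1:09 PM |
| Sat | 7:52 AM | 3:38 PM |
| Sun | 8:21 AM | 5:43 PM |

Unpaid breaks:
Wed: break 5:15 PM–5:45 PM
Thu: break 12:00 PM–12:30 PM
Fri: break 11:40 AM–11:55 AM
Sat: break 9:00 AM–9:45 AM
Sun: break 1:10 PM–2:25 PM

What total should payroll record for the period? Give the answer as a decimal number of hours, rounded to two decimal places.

43.65 hours

Tue: 6:59 AM–1:23 PM = 6 h 24 min
Wed: 10:04 AM–6:20 PM = 8 h 16 min; less 30 min break → 7 h 46 min
Thu: 10:00 AM–6:57 PM = 8 h 57 min; less 30 min break → 8 h 27 min
Fri: 7:00 AM–1:09 PM = 6 h 9 min; less 15 min break → 5 h 54 min
Sat: 7:52 AM–3:38 PM = 7 h 46 min; less 45 min break → 7 h 1 min
Sun: 8:21 AM–5:43 PM = 9 h 22 min; less 75 min break → 8 h 7 min
Total: 6 h 24 min + 7 h 46 min + 8 h 27 min + 5 h 54 min + 7 h 1 min + 8 h 7 min = 43 h 39 min.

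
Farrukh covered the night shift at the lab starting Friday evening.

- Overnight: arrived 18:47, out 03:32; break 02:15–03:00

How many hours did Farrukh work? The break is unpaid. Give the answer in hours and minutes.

8 h 0 min

Overnight: 18:47 → midnight = 5 h 13 min; midnight → 03:32 = 3 h 32 min; span 8 h 45 min; less 45 min break → 8 h 0 min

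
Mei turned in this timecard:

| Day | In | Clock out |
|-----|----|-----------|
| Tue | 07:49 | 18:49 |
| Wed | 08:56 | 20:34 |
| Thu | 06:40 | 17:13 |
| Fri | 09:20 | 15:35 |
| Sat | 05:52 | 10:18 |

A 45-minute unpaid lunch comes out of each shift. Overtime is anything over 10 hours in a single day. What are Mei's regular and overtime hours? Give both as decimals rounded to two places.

Tue: 07:49–18:49 = 11 h 0 min; less 45 min break → 10 h 15 min
Wed: 08:56–20:34 = 11 h 38 min; less 45 min break → 10 h 53 min
Thu: 06:40–17:13 = 10 h 33 min; less 45 min break → 9 h 48 min
Fri: 09:20–15:35 = 6 h 15 min; less 45 min break → 5 h 30 min
Sat: 05:52–10:18 = 4 h 26 min; less 45 min break → 3 h 41 min
Tue reg 10 h 0 min / OT 0 h 15 min; Wed reg 10 h 0 min / OT 0 h 53 min; Thu reg 9 h 48 min / OT 0 h 0 min; Fri reg 5 h 30 min / OT 0 h 0 min; Sat reg 3 h 41 min / OT 0 h 0 min.
Totals: regular 38 h 59 min, overtime 1 h 8 min.

Regular 38.98 hours, overtime 1.13 hours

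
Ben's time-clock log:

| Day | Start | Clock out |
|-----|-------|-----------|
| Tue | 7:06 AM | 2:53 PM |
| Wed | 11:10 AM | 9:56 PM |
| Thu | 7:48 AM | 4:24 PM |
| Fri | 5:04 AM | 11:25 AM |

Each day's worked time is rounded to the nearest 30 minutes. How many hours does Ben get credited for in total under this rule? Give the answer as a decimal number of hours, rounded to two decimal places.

Tue: 7:06 AM–2:53 PM = 7 h 47 min → rounds to 8 h 0 min
Wed: 11:10 AM–9:56 PM = 10 h 46 min → rounds to 11 h 0 min
Thu: 7:48 AM–4:24 PM = 8 h 36 min → rounds to 8 h 30 min
Fri: 5:04 AM–11:25 AM = 6 h 21 min → rounds to 6 h 30 min
Total credited: 34 h 0 min.

34.00 hours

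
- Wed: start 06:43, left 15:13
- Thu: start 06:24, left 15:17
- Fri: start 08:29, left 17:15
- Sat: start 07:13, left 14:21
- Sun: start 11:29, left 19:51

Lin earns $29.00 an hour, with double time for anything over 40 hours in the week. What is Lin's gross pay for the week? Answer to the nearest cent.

Wed: 06:43–15:13 = 8 h 30 min
Thu: 06:24–15:17 = 8 h 53 min
Fri: 08:29–17:15 = 8 h 46 min
Sat: 07:13–14:21 = 7 h 8 min
Sun: 11:29–19:51 = 8 h 22 min
Total worked: 41 h 39 min = 2499 min.
Regular 40 h 0 min = 2400 min at $29.00/h; overtime 1 h 39 min = 99 min at $58.00/h.
Pay = (2400 × $29.00 + 99 × $58.00) ÷ 60 = $1255.70.

$1255.70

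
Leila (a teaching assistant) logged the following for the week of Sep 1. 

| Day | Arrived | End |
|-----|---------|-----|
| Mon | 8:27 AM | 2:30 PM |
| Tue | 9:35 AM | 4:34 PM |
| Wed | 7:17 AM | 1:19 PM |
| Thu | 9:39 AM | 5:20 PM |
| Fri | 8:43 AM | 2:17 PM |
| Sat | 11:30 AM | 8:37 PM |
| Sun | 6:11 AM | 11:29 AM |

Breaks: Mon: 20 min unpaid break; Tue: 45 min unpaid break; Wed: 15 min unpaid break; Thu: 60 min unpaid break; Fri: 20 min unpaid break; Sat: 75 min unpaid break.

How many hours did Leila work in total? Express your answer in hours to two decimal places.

42.82 hours

Mon: 8:27 AM–2:30 PM = 6 h 3 min; less 20 min break → 5 h 43 min
Tue: 9:35 AM–4:34 PM = 6 h 59 min; less 45 min break → 6 h 14 min
Wed: 7:17 AM–1:19 PM = 6 h 2 min; less 15 min break → 5 h 47 min
Thu: 9:39 AM–5:20 PM = 7 h 41 min; less 60 min break → 6 h 41 min
Fri: 8:43 AM–2:17 PM = 5 h 34 min; less 20 min break → 5 h 14 min
Sat: 11:30 AM–8:37 PM = 9 h 7 min; less 75 min break → 7 h 52 min
Sun: 6:11 AM–11:29 AM = 5 h 18 min
Total: 5 h 43 min + 6 h 14 min + 5 h 47 min + 6 h 41 min + 5 h 14 min + 7 h 52 min + 5 h 18 min = 42 h 49 min.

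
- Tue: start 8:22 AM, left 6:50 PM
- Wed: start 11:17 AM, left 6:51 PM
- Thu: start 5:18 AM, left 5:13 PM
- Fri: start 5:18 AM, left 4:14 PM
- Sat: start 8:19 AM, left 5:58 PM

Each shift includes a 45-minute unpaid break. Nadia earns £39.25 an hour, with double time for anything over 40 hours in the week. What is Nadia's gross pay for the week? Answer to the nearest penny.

Tue: 8:22 AM–6:50 PM = 10 h 28 min; less 45 min break → 9 h 43 min
Wed: 11:17 AM–6:51 PM = 7 h 34 min; less 45 min break → 6 h 49 min
Thu: 5:18 AM–5:13 PM = 11 h 55 min; less 45 min break → 11 h 10 min
Fri: 5:18 AM–4:14 PM = 10 h 56 min; less 45 min break → 10 h 11 min
Sat: 8:19 AM–5:58 PM = 9 h 39 min; less 45 min break → 8 h 54 min
Total worked: 46 h 47 min = 2807 min.
Regular 40 h 0 min = 2400 min at £39.25/h; overtime 6 h 47 min = 407 min at £78.50/h.
Pay = (2400 × £39.25 + 407 × £78.50) ÷ 60 = £2102.49.

£2102.49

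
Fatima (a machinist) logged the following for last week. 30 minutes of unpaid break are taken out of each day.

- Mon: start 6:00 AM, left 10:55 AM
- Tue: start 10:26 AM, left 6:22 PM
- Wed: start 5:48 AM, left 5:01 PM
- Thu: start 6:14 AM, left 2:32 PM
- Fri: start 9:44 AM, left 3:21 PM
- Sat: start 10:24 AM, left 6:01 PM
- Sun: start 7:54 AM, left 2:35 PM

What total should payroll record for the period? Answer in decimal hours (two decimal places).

Mon: 6:00 AM–10:55 AM = 4 h 55 min; less 30 min break → 4 h 25 min
Tue: 10:26 AM–6:22 PM = 7 h 56 min; less 30 min break → 7 h 26 min
Wed: 5:48 AM–5:01 PM = 11 h 13 min; less 30 min break → 10 h 43 min
Thu: 6:14 AM–2:32 PM = 8 h 18 min; less 30 min break → 7 h 48 min
Fri: 9:44 AM–3:21 PM = 5 h 37 min; less 30 min break → 5 h 7 min
Sat: 10:24 AM–6:01 PM = 7 h 37 min; less 30 min break → 7 h 7 min
Sun: 7:54 AM–2:35 PM = 6 h 41 min; less 30 min break → 6 h 11 min
Total: 4 h 25 min + 7 h 26 min + 10 h 43 min + 7 h 48 min + 5 h 7 min + 7 h 7 min + 6 h 11 min = 48 h 47 min.

48.78 hours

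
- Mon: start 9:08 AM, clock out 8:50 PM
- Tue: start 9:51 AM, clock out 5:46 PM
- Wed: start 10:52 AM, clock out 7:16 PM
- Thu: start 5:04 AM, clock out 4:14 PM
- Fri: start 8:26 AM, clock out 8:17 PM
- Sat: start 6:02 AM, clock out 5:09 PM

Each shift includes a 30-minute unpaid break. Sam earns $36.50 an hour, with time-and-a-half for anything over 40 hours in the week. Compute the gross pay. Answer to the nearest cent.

$2508.46

Mon: 9:08 AM–8:50 PM = 11 h 42 min; less 30 min break → 11 h 12 min
Tue: 9:51 AM–5:46 PM = 7 h 55 min; less 30 min break → 7 h 25 min
Wed: 10:52 AM–7:16 PM = 8 h 24 min; less 30 min break → 7 h 54 min
Thu: 5:04 AM–4:14 PM = 11 h 10 min; less 30 min break → 10 h 40 min
Fri: 8:26 AM–8:17 PM = 11 h 51 min; less 30 min break → 11 h 21 min
Sat: 6:02 AM–5:09 PM = 11 h 7 min; less 30 min break → 10 h 37 min
Total worked: 59 h 9 min = 3549 min.
Regular 40 h 0 min = 2400 min at $36.50/h; overtime 19 h 9 min = 1149 min at $54.75/h.
Pay = (2400 × $36.50 + 1149 × $54.75) ÷ 60 = $2508.46.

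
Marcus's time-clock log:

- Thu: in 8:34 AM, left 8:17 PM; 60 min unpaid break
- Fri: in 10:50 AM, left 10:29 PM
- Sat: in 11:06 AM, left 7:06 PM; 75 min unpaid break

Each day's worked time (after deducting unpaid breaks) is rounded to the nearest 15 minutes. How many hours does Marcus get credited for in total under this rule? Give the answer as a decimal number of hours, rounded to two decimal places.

Thu: 8:34 AM–8:17 PM = 11 h 43 min − 60 min = 10 h 43 min → rounds to 10 h 45 min
Fri: 10:50 AM–10:29 PM = 11 h 39 min → rounds to 11 h 45 min
Sat: 11:06 AM–7:06 PM = 8 h 0 min − 75 min = 6 h 45 min → rounds to 6 h 45 min
Total credited: 29 h 15 min.

29.25 hours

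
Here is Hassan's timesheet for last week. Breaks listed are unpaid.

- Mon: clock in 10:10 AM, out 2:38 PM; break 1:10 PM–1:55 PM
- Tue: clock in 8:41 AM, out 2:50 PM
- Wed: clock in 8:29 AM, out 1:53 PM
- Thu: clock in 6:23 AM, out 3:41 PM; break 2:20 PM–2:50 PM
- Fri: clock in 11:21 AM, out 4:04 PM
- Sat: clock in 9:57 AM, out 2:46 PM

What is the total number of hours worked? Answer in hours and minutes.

Mon: 10:10 AM–2:38 PM = 4 h 28 min; less 45 min break → 3 h 43 min
Tue: 8:41 AM–2:50 PM = 6 h 9 min
Wed: 8:29 AM–1:53 PM = 5 h 24 min
Thu: 6:23 AM–3:41 PM = 9 h 18 min; less 30 min break → 8 h 48 min
Fri: 11:21 AM–4:04 PM = 4 h 43 min
Sat: 9:57 AM–2:46 PM = 4 h 49 min
Total: 3 h 43 min + 6 h 9 min + 5 h 24 min + 8 h 48 min + 4 h 43 min + 4 h 49 min = 33 h 36 min.

33 h 36 min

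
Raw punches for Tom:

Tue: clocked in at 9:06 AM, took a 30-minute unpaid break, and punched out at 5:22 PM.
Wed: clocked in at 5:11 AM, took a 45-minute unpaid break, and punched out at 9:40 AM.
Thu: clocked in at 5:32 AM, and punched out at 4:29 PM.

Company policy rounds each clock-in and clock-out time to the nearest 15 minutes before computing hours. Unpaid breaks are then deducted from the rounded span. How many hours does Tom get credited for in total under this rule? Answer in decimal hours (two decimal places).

Tue: in 9:06 AM→9:00 AM, out 5:22 PM→5:15 PM; 8 h 15 min − 30 min = 7 h 45 min
Wed: in 5:11 AM→5:15 AM, out 9:40 AM→9:45 AM; 4 h 30 min − 45 min = 3 h 45 min
Thu: in 5:32 AM→5:30 AM, out 4:29 PM→4:30 PM; 11 h 0 min
Total credited: 22 h 30 min.

22.50 hours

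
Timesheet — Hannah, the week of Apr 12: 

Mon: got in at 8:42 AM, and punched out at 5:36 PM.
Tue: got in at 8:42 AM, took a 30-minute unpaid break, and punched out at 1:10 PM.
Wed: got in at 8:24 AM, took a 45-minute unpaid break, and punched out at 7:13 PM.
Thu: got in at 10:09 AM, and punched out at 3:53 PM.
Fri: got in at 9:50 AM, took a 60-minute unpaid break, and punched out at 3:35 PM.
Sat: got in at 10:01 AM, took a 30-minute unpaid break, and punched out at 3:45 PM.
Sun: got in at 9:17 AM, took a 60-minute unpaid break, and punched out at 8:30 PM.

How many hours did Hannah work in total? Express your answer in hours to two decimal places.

48.87 hours

Mon: 8:42 AM–5:36 PM = 8 h 54 min
Tue: 8:42 AM–1:10 PM = 4 h 28 min; less 30 min break → 3 h 58 min
Wed: 8:24 AM–7:13 PM = 10 h 49 min; less 45 min break → 10 h 4 min
Thu: 10:09 AM–3:53 PM = 5 h 44 min
Fri: 9:50 AM–3:35 PM = 5 h 45 min; less 60 min break → 4 h 45 min
Sat: 10:01 AM–3:45 PM = 5 h 44 min; less 30 min break → 5 h 14 min
Sun: 9:17 AM–8:30 PM = 11 h 13 min; less 60 min break → 10 h 13 min
Total: 8 h 54 min + 3 h 58 min + 10 h 4 min + 5 h 44 min + 4 h 45 min + 5 h 14 min + 10 h 13 min = 48 h 52 min.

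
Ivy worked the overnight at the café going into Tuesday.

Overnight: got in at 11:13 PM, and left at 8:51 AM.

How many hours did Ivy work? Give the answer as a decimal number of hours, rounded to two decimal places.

Overnight: 11:13 PM → midnight = 0 h 47 min; midnight → 8:51 AM = 8 h 51 min; span 9 h 38 min

9.63 hours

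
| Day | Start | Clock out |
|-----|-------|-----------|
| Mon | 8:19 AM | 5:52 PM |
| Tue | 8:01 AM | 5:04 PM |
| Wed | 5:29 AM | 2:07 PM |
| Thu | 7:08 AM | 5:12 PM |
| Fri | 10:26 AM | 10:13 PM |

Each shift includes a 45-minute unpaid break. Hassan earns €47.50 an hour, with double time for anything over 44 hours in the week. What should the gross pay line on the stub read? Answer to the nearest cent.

€2216.67

Mon: 8:19 AM–5:52 PM = 9 h 33 min; less 45 min break → 8 h 48 min
Tue: 8:01 AM–5:04 PM = 9 h 3 min; less 45 min break → 8 h 18 min
Wed: 5:29 AM–2:07 PM = 8 h 38 min; less 45 min break → 7 h 53 min
Thu: 7:08 AM–5:12 PM = 10 h 4 min; less 45 min break → 9 h 19 min
Fri: 10:26 AM–10:13 PM = 11 h 47 min; less 45 min break → 11 h 2 min
Total worked: 45 h 20 min = 2720 min.
Regular 44 h 0 min = 2640 min at €47.50/h; overtime 1 h 20 min = 80 min at €95.00/h.
Pay = (2640 × €47.50 + 80 × €95.00) ÷ 60 = €2216.67.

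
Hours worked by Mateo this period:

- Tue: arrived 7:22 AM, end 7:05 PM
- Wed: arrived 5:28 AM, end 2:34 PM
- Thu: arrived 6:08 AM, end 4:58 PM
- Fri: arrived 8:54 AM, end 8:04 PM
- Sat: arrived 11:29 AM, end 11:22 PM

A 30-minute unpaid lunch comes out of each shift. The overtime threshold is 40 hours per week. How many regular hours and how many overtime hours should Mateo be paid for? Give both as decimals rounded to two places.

Tue: 7:22 AM–7:05 PM = 11 h 43 min; less 30 min break → 11 h 13 min
Wed: 5:28 AM–2:34 PM = 9 h 6 min; less 30 min break → 8 h 36 min
Thu: 6:08 AM–4:58 PM = 10 h 50 min; less 30 min break → 10 h 20 min
Fri: 8:54 AM–8:04 PM = 11 h 10 min; less 30 min break → 10 h 40 min
Sat: 11:29 AM–11:22 PM = 11 h 53 min; less 30 min break → 11 h 23 min
Total worked: 52 h 12 min = 52.20 h.
Threshold 40 h → overtime 12 h 12 min, regular 40 h 0 min.

Regular 40.00 hours, overtime 12.20 hours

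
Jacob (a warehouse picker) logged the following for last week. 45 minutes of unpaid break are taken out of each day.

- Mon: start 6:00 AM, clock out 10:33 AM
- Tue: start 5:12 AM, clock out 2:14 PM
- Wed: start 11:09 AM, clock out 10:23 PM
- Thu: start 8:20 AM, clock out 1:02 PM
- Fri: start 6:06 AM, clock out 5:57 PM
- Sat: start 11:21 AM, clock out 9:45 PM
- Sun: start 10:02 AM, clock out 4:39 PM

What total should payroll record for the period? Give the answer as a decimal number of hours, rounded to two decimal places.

Mon: 6:00 AM–10:33 AM = 4 h 33 min; less 45 min break → 3 h 48 min
Tue: 5:12 AM–2:14 PM = 9 h 2 min; less 45 min break → 8 h 17 min
Wed: 11:09 AM–10:23 PM = 11 h 14 min; less 45 min break → 10 h 29 min
Thu: 8:20 AM–1:02 PM = 4 h 42 min; less 45 min break → 3 h 57 min
Fri: 6:06 AM–5:57 PM = 11 h 51 min; less 45 min break → 11 h 6 min
Sat: 11:21 AM–9:45 PM = 10 h 24 min; less 45 min break → 9 h 39 min
Sun: 10:02 AM–4:39 PM = 6 h 37 min; less 45 min break → 5 h 52 min
Total: 3 h 48 min + 8 h 17 min + 10 h 29 min + 3 h 57 min + 11 h 6 min + 9 h 39 min + 5 h 52 min = 53 h 8 min.

53.13 hours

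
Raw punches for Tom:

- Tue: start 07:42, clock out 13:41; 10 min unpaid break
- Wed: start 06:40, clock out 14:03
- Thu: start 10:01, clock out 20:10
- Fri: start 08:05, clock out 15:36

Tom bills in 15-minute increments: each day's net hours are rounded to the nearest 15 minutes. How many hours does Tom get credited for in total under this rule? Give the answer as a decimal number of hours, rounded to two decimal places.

31.00 hours

Tue: 07:42–13:41 = 5 h 59 min − 10 min = 5 h 49 min → rounds to 5 h 45 min
Wed: 06:40–14:03 = 7 h 23 min → rounds to 7 h 30 min
Thu: 10:01–20:10 = 10 h 9 min → rounds to 10 h 15 min
Fri: 08:05–15:36 = 7 h 31 min → rounds to 7 h 30 min
Total credited: 31 h 0 min.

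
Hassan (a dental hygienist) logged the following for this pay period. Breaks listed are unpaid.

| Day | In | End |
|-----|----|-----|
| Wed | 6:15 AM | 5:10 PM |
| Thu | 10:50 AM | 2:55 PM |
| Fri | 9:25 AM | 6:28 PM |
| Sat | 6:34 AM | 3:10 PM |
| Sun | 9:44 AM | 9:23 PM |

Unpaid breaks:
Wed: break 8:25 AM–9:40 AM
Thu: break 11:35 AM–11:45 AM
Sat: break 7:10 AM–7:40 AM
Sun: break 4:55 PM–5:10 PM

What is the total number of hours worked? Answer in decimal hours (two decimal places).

42.13 hours

Wed: 6:15 AM–5:10 PM = 10 h 55 min; less 75 min break → 9 h 40 min
Thu: 10:50 AM–2:55 PM = 4 h 5 min; less 10 min break → 3 h 55 min
Fri: 9:25 AM–6:28 PM = 9 h 3 min
Sat: 6:34 AM–3:10 PM = 8 h 36 min; less 30 min break → 8 h 6 min
Sun: 9:44 AM–9:23 PM = 11 h 39 min; less 15 min break → 11 h 24 min
Total: 9 h 40 min + 3 h 55 min + 9 h 3 min + 8 h 6 min + 11 h 24 min = 42 h 8 min.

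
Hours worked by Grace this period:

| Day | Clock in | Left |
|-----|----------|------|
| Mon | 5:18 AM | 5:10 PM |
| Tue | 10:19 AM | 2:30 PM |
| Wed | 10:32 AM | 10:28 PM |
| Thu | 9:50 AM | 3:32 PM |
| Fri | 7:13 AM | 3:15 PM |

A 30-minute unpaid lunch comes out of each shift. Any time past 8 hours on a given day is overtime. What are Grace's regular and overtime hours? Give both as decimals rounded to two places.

Regular 32.42 hours, overtime 6.80 hours

Mon: 5:18 AM–5:10 PM = 11 h 52 min; less 30 min break → 11 h 22 min
Tue: 10:19 AM–2:30 PM = 4 h 11 min; less 30 min break → 3 h 41 min
Wed: 10:32 AM–10:28 PM = 11 h 56 min; less 30 min break → 11 h 26 min
Thu: 9:50 AM–3:32 PM = 5 h 42 min; less 30 min break → 5 h 12 min
Fri: 7:13 AM–3:15 PM = 8 h 2 min; less 30 min break → 7 h 32 min
Mon reg 8 h 0 min / OT 3 h 22 min; Tue reg 3 h 41 min / OT 0 h 0 min; Wed reg 8 h 0 min / OT 3 h 26 min; Thu reg 5 h 12 min / OT 0 h 0 min; Fri reg 7 h 32 min / OT 0 h 0 min.
Totals: regular 32 h 25 min, overtime 6 h 48 min.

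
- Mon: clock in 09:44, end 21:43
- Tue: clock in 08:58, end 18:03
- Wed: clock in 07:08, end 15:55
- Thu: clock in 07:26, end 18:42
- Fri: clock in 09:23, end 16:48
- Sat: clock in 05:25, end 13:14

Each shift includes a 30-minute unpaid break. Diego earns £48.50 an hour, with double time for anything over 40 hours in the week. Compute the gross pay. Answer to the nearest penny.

£3234.95

Mon: 09:44–21:43 = 11 h 59 min; less 30 min break → 11 h 29 min
Tue: 08:58–18:03 = 9 h 5 min; less 30 min break → 8 h 35 min
Wed: 07:08–15:55 = 8 h 47 min; less 30 min break → 8 h 17 min
Thu: 07:26–18:42 = 11 h 16 min; less 30 min break → 10 h 46 min
Fri: 09:23–16:48 = 7 h 25 min; less 30 min break → 6 h 55 min
Sat: 05:25–13:14 = 7 h 49 min; less 30 min break → 7 h 19 min
Total worked: 53 h 21 min = 3201 min.
Regular 40 h 0 min = 2400 min at £48.50/h; overtime 13 h 21 min = 801 min at £97.00/h.
Pay = (2400 × £48.50 + 801 × £97.00) ÷ 60 = £3234.95.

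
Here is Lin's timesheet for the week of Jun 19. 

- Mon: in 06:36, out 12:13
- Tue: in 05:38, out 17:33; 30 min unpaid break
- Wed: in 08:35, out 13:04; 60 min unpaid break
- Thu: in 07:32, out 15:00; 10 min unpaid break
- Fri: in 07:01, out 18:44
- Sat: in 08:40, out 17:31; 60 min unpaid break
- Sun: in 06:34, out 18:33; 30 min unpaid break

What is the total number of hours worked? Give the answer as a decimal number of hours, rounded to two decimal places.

58.87 hours

Mon: 06:36–12:13 = 5 h 37 min
Tue: 05:38–17:33 = 11 h 55 min; less 30 min break → 11 h 25 min
Wed: 08:35–13:04 = 4 h 29 min; less 60 min break → 3 h 29 min
Thu: 07:32–15:00 = 7 h 28 min; less 10 min break → 7 h 18 min
Fri: 07:01–18:44 = 11 h 43 min
Sat: 08:40–17:31 = 8 h 51 min; less 60 min break → 7 h 51 min
Sun: 06:34–18:33 = 11 h 59 min; less 30 min break → 11 h 29 min
Total: 5 h 37 min + 11 h 25 min + 3 h 29 min + 7 h 18 min + 11 h 43 min + 7 h 51 min + 11 h 29 min = 58 h 52 min.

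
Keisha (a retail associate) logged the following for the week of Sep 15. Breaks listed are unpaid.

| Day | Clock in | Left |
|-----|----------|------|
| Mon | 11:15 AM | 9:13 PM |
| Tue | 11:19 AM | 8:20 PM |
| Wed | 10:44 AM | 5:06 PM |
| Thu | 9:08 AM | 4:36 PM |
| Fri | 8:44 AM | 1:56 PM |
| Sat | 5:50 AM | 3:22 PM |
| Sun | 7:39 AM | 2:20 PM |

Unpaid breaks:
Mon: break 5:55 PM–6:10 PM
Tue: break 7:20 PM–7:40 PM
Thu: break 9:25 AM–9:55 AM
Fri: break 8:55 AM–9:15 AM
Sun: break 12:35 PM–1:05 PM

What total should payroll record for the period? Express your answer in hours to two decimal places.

Mon: 11:15 AM–9:13 PM = 9 h 58 min; less 15 min break → 9 h 43 min
Tue: 11:19 AM–8:20 PM = 9 h 1 min; less 20 min break → 8 h 41 min
Wed: 10:44 AM–5:06 PM = 6 h 22 min
Thu: 9:08 AM–4:36 PM = 7 h 28 min; less 30 min break → 6 h 58 min
Fri: 8:44 AM–1:56 PM = 5 h 12 min; less 20 min break → 4 h 52 min
Sat: 5:50 AM–3:22 PM = 9 h 32 min
Sun: 7:39 AM–2:20 PM = 6 h 41 min; less 30 min break → 6 h 11 min
Total: 9 h 43 min + 8 h 41 min + 6 h 22 min + 6 h 58 min + 4 h 52 min + 9 h 32 min + 6 h 11 min = 52 h 19 min.

52.32 hours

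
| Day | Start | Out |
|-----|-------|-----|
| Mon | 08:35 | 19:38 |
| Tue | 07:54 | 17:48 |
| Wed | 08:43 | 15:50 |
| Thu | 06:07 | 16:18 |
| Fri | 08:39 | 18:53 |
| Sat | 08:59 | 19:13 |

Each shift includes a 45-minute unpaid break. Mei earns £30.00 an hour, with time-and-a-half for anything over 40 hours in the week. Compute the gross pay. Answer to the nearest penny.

Mon: 08:35–19:38 = 11 h 3 min; less 45 min break → 10 h 18 min
Tue: 07:54–17:48 = 9 h 54 min; less 45 min break → 9 h 9 min
Wed: 08:43–15:50 = 7 h 7 min; less 45 min break → 6 h 22 min
Thu: 06:07–16:18 = 10 h 11 min; less 45 min break → 9 h 26 min
Fri: 08:39–18:53 = 10 h 14 min; less 45 min break → 9 h 29 min
Sat: 08:59–19:13 = 10 h 14 min; less 45 min break → 9 h 29 min
Total worked: 54 h 13 min = 3253 min.
Regular 40 h 0 min = 2400 min at £30.00/h; overtime 14 h 13 min = 853 min at £45.00/h.
Pay = (2400 × £30.00 + 853 × £45.00) ÷ 60 = £1839.75.

£1839.75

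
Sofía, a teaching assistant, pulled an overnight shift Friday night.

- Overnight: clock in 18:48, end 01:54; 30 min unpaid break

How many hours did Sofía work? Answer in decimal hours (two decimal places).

6.60 hours

Overnight: 18:48 → midnight = 5 h 12 min; midnight → 01:54 = 1 h 54 min; span 7 h 6 min; less 30 min break → 6 h 36 min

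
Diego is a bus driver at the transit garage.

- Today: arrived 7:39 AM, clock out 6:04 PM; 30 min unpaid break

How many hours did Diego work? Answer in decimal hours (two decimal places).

Today: 7:39 AM–6:04 PM = 10 h 25 min; less 30 min break → 9 h 55 min

9.92 hours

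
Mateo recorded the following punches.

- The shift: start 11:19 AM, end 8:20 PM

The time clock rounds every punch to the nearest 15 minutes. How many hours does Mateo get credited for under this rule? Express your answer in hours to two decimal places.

The shift: in 11:19 AM→11:15 AM, out 8:20 PM→8:15 PM; 9 h 0 min

9.00 hours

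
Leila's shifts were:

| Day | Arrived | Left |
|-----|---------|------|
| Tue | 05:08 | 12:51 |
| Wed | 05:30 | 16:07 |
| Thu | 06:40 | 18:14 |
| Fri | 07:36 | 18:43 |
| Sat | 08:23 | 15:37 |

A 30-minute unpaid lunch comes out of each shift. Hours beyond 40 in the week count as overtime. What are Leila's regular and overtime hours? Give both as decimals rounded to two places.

Tue: 05:08–12:51 = 7 h 43 min; less 30 min break → 7 h 13 min
Wed: 05:30–16:07 = 10 h 37 min; less 30 min break → 10 h 7 min
Thu: 06:40–18:14 = 11 h 34 min; less 30 min break → 11 h 4 min
Fri: 07:36–18:43 = 11 h 7 min; less 30 min break → 10 h 37 min
Sat: 08:23–15:37 = 7 h 14 min; less 30 min break → 6 h 44 min
Total worked: 45 h 45 min = 45.75 h.
Threshold 40 h → overtime 5 h 45 min, regular 40 h 0 min.

Regular 40.00 hours, overtime 5.75 hours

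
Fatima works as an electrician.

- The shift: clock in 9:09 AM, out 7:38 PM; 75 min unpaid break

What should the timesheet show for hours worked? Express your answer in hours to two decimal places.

The shift: 9:09 AM–7:38 PM = 10 h 29 min; less 75 min break → 9 h 14 min

9.23 hours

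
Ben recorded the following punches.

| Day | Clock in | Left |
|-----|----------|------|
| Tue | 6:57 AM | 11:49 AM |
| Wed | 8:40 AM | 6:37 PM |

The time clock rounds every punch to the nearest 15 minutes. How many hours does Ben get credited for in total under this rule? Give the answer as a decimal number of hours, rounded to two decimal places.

14.50 hours

Tue: in 6:57 AM→7:00 AM, out 11:49 AM→11:45 AM; 4 h 45 min
Wed: in 8:40 AM→8:45 AM, out 6:37 PM→6:30 PM; 9 h 45 min
Total credited: 14 h 30 min.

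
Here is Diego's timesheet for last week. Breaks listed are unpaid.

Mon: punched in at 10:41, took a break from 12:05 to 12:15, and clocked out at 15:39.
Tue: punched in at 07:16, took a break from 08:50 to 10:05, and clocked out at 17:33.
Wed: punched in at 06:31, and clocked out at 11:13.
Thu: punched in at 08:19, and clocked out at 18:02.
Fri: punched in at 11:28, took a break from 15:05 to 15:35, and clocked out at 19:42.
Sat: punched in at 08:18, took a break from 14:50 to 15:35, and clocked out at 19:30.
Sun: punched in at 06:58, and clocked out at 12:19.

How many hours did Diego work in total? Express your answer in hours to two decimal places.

51.78 hours

Mon: 10:41–15:39 = 4 h 58 min; less 10 min break → 4 h 48 min
Tue: 07:16–17:33 = 10 h 17 min; less 75 min break → 9 h 2 min
Wed: 06:31–11:13 = 4 h 42 min
Thu: 08:19–18:02 = 9 h 43 min
Fri: 11:28–19:42 = 8 h 14 min; less 30 min break → 7 h 44 min
Sat: 08:18–19:30 = 11 h 12 min; less 45 min break → 10 h 27 min
Sun: 06:58–12:19 = 5 h 21 min
Total: 4 h 48 min + 9 h 2 min + 4 h 42 min + 9 h 43 min + 7 h 44 min + 10 h 27 min + 5 h 21 min = 51 h 47 min.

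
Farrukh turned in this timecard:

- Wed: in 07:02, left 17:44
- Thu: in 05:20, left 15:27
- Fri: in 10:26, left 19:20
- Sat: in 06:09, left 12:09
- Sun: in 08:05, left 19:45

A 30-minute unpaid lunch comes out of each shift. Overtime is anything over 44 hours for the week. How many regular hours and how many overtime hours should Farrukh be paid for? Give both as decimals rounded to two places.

Wed: 07:02–17:44 = 10 h 42 min; less 30 min break → 10 h 12 min
Thu: 05:20–15:27 = 10 h 7 min; less 30 min break → 9 h 37 min
Fri: 10:26–19:20 = 8 h 54 min; less 30 min break → 8 h 24 min
Sat: 06:09–12:09 = 6 h 0 min; less 30 min break → 5 h 30 min
Sun: 08:05–19:45 = 11 h 40 min; less 30 min break → 11 h 10 min
Total worked: 44 h 53 min = 44.88 h.
Threshold 44 h → overtime 0 h 53 min, regular 44 h 0 min.

Regular 44.00 hours, overtime 0.88 hours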